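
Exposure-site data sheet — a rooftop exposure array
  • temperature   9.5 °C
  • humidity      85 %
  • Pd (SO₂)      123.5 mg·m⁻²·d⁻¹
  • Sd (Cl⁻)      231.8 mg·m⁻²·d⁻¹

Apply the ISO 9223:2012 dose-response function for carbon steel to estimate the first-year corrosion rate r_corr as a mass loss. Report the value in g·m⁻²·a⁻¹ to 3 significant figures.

carbon steel: f(T) = +0.150·(T−10) [T≤10 °C] = -0.0750
  sulphur-dioxide contribution → 110 μm/a
  chloride contribution → 72.14 μm/a
  ⇒ r_corr(carbon steel) = 182.1 μm/a
Convert to mass loss: 182.1 μm/a × 7.85 g/cm³ = 1430 g·m⁻²·a⁻¹

r_corr = 1.43e+03 g·m⁻²·a⁻¹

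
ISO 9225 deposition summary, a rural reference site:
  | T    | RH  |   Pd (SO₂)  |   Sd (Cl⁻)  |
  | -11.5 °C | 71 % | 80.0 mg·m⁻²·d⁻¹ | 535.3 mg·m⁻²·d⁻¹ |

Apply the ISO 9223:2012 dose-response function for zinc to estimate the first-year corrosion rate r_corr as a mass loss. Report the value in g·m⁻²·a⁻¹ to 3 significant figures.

zinc: f(T) = +0.038·(T−10) [T≤10 °C] = -0.8170
  Pd branch = 0.0129·Pd^0.44·e^(0.046·RH+f) = 1.027 μm/a
  Sd branch = 0.0175·Sd^0.57·e^(0.008·RH+0.085·T) = 0.4173 μm/a
  r_corr = 1.027 + 0.4173 = 1.444 μm/a
Convert to mass loss: 1.444 μm/a × 7.14 g/cm³ = 10.31 g·m⁻²·a⁻¹

r_corr = 10.3 g·m⁻²·a⁻¹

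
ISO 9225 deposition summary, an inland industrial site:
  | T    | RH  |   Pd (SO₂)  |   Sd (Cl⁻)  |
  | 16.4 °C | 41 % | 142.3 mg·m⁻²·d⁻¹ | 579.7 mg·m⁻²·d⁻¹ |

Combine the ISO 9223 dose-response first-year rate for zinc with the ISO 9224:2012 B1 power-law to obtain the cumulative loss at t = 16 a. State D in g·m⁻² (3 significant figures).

D(16) = 283 g·m⁻²

zinc: temperature factor f = -0.071·(6.4) = -0.4544
  SO₂ term: 0.0129·142.3^0.44·exp(0.046·41-0.4544) = 0.4783
  Sd branch = 0.0175·Sd^0.57·e^(0.008·RH+0.085·T) = 3.681 μm/a
  r_corr = 0.4783 + 3.681 = 4.159 μm/a
Power-law: D(16) = r_corr · 16^0.813
  D(16) = 4.159 × 16^0.813 = 4.159 × 9.527 = 39.62 μm
  Mass loss = 39.62 μm × 7.14 g/cm³ = 282.9 g·m⁻²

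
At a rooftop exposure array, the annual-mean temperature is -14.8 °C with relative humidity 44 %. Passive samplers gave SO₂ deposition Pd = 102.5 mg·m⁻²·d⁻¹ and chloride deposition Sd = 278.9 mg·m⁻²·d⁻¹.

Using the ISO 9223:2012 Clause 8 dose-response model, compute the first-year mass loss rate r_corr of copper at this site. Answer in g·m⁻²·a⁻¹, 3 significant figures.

copper: temperature factor f = +0.126·(-24.8) = -3.1248
  SO₂ term: 0.0053·102.5^0.26·exp(0.059·44-3.1248) = 0.01041
  Cl⁻ term: 0.01025·278.9^0.27·exp(0.036·44+0.049·-14.8) = 0.1107
  r_corr = 0.01041 + 0.1107 = 0.1211 μm/a
Convert to mass loss: 0.1211 μm/a × 8.96 g/cm³ = 1.085 g·m⁻²·a⁻¹

r_corr = 1.08 g·m⁻²·a⁻¹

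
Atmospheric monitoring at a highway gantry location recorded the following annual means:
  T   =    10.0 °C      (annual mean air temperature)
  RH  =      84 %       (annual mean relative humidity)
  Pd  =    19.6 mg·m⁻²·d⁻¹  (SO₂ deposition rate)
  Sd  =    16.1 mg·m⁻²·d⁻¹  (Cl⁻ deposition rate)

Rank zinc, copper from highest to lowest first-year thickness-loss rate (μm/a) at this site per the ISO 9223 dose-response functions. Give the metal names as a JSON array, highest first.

zinc: temperature factor f = +0.038·(0.0) = +0.0000
  Pd branch = 0.0129·Pd^0.44·e^(0.046·RH+f) = 2.277 μm/a
  Cl⁻ term: 0.0175·16.1^0.57·exp(0.008·84+0.085·10.0) = 0.3908
  sum: 2.277 + 0.3908 → r_corr = 2.667 μm/a
copper: f(T) = +0.126·(T−10) [T≤10 °C] = +0.0000
  Pd branch = 0.0053·Pd^0.26·e^(0.059·RH+f) = 1.632 μm/a
  Cl⁻ term: 0.01025·16.1^0.27·exp(0.036·84+0.049·10.0) = 0.7289
  sum: 1.632 + 0.7289 → r_corr = 2.361 μm/a
Ordering by μm/a: zinc (2.67) > copper (2.36)

["zinc", "copper"]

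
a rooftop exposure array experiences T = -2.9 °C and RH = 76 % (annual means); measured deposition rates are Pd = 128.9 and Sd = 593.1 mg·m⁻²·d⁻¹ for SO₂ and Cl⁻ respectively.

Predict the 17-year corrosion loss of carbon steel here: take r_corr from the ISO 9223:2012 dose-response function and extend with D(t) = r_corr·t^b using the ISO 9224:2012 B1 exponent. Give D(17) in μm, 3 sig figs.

D(17) = 322 μm

carbon steel: temperature factor f = +0.150·(-12.9) = -1.9350
  Pd branch = 1.77·Pd^0.52·e^(0.02·RH+f) = 14.62 μm/a
  Cl⁻ term: 0.102·593.1^0.62·exp(0.033·76+0.04·-2.9) = 58.45
  r_corr = 14.62 + 58.45 = 73.07 μm/a
Power-law: D(17) = r_corr · 17^0.523
  D(17) = 73.07 × 17^0.523 = 73.07 × 4.401 = 321.6 μm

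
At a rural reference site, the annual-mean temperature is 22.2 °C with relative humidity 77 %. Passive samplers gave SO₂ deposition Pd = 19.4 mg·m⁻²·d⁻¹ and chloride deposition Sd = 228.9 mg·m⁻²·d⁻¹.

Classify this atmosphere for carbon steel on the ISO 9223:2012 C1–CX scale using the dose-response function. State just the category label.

carbon steel: temperature factor f = -0.054·(12.2) = -0.6588
  SO₂ term: 1.77·19.4^0.52·exp(0.02·77-0.6588) = 19.97
  Cl⁻ term: 0.102·228.9^0.62·exp(0.033·77+0.04·22.2) = 91.36
  r_corr = 19.97 + 91.36 = 111.3 μm/a
111 μm/a falls in (80, 200] for carbon steel → category C5

C5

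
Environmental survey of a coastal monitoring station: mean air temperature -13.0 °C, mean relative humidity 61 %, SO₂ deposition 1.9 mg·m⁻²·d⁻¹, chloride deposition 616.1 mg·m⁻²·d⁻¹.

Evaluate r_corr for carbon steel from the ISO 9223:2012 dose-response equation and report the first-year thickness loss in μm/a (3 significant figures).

r_corr = 24.6 μm/a

carbon steel: f(T) = +0.150·(T−10) [T≤10 °C] = -3.4500
  Pd branch = 1.77·Pd^0.52·e^(0.02·RH+f) = 0.2657 μm/a
  Cl⁻ term: 0.102·616.1^0.62·exp(0.033·61+0.04·-13.0) = 24.35
  sum: 0.2657 + 24.35 → r_corr = 24.62 μm/a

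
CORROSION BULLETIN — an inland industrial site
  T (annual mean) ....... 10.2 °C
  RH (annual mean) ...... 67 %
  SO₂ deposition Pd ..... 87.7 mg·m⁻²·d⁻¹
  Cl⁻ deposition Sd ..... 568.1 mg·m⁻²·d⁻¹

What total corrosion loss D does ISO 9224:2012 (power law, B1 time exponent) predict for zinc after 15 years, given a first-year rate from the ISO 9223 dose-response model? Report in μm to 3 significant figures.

D(15) = 41.9 μm

zinc: temperature factor f = -0.071·(0.2) = -0.0142
  sulphur-dioxide contribution → 1.985 μm/a
  chloride contribution → 2.645 μm/a
  total first-year rate 4.63 μm/a
Long-term exponent b (ISO 9224 Table 2, B1) = 0.813
  D(15) = 4.63 × 15^0.813 = 4.63 × 9.04 = 41.86 μm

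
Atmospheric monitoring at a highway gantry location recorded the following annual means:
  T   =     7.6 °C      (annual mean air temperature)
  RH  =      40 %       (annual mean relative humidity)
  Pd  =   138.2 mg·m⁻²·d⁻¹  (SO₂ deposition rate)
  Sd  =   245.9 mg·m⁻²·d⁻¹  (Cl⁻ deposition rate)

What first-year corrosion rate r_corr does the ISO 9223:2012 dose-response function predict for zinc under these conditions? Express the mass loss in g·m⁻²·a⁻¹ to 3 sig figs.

r_corr = 12.2 g·m⁻²·a⁻¹

zinc: temperature factor f = +0.038·(-2.4) = -0.0912
  Pd branch = 0.0129·Pd^0.44·e^(0.046·RH+f) = 0.6485 μm/a
  Sd branch = 0.0175·Sd^0.57·e^(0.008·RH+0.085·T) = 1.06 μm/a
  r_corr = 0.6485 + 1.06 = 1.708 μm/a
Convert to mass loss: 1.708 μm/a × 7.14 g/cm³ = 12.2 g·m⁻²·a⁻¹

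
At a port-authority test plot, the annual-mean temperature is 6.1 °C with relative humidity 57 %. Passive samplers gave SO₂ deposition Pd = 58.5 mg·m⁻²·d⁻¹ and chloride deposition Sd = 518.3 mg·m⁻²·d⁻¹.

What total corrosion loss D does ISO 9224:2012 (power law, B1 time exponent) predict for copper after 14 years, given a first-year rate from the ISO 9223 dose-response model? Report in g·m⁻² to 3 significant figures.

D(14) = 44.3 g·m⁻²

copper: T≤10 °C ⇒ hinge +0.126·(6.1−10) = -0.4914
  Pd branch = 0.0053·Pd^0.26·e^(0.059·RH+f) = 0.2697 μm/a
  Sd branch = 0.01025·Sd^0.27·e^(0.036·RH+0.049·T) = 0.5816 μm/a
  sum: 0.2697 + 0.5816 → r_corr = 0.8513 μm/a
ISO 9224: D(t) = r_corr · t^b with b = 0.667 (copper, B1)
  D(14) = 0.8513 × 14^0.667 = 0.8513 × 5.814 = 4.949 μm
  Mass loss = 4.949 μm × 8.96 g/cm³ = 44.35 g·m⁻²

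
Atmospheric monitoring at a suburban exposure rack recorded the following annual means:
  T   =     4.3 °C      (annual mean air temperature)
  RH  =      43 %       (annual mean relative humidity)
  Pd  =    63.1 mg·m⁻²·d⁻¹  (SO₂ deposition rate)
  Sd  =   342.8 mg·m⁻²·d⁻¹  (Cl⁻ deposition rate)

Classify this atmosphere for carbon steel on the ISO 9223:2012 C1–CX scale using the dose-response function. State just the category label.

carbon steel: T≤10 °C ⇒ hinge +0.150·(4.3−10) = -0.8550
  Pd branch = 1.77·Pd^0.52·e^(0.02·RH+f) = 15.35 μm/a
  Cl⁻ term: 0.102·342.8^0.62·exp(0.033·43+0.04·4.3) = 18.68
  sum: 15.35 + 18.68 → r_corr = 34.03 μm/a
Category bounds: 25…50 μm/a bracket r_corr ⇒ C3

C3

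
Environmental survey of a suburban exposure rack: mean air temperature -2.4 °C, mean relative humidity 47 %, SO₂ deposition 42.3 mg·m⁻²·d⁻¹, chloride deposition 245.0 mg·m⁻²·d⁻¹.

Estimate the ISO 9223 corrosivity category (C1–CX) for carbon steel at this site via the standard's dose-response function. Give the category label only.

carbon steel: temperature factor f = +0.150·(-12.4) = -1.8600
  sulphur-dioxide contribution → 4.944 μm/a
  chloride contribution → 13.24 μm/a
  ⇒ r_corr(carbon steel) = 18.18 μm/a
18.2 μm/a falls in (1.3, 25] for carbon steel → category C2

C2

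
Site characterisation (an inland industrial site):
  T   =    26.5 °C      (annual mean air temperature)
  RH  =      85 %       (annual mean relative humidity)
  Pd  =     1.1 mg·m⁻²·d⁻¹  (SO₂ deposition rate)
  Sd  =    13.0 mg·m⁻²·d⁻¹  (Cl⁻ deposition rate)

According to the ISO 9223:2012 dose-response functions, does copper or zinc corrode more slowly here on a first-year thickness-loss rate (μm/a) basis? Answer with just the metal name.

zinc

copper: temperature factor f = -0.080·(16.5) = -1.3200
  sulphur-dioxide contribution → 0.2187 μm/a
  chloride contribution → 1.601 μm/a
  ⇒ r_corr(copper) = 1.82 μm/a
zinc: T>10 °C ⇒ hinge -0.071·(26.5−10) = -1.1715
  sulphur-dioxide contribution → 0.208 μm/a
  chloride contribution → 1.418 μm/a
  total first-year rate 1.626 μm/a
Ordering by μm/a: copper (1.82) > zinc (1.63)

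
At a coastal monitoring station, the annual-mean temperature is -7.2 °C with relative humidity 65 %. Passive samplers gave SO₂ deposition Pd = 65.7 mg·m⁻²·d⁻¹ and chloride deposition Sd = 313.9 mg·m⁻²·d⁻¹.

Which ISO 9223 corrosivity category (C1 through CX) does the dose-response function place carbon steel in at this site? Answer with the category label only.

carbon steel: temperature factor f = +0.150·(-17.2) = -2.5800
  SO₂ term: 1.77·65.7^0.52·exp(0.02·65-2.5800) = 4.337
  Sd branch = 0.102·Sd^0.62·e^(0.033·RH+0.04·T) = 23.07 μm/a
  sum: 4.337 + 23.07 → r_corr = 27.41 μm/a
Category bounds: 25…50 μm/a bracket r_corr ⇒ C3

C3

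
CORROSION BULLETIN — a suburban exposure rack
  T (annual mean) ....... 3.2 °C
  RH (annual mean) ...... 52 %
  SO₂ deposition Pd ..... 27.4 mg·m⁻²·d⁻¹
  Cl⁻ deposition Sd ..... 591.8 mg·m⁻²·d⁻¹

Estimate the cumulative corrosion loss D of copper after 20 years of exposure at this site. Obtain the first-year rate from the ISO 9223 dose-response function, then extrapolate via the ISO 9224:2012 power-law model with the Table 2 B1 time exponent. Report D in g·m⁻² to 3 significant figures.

D(20) = 36.4 g·m⁻²

copper: temperature factor f = +0.126·(-6.8) = -0.8568
  SO₂ term: 0.0053·27.4^0.26·exp(0.059·52-0.8568) = 0.1144
  Cl⁻ term: 0.01025·591.8^0.27·exp(0.036·52+0.049·3.2) = 0.4368
  sum: 0.1144 + 0.4368 → r_corr = 0.5512 μm/a
Power-law: D(20) = r_corr · 20^0.667
  D(20) = 0.5512 × 20^0.667 = 0.5512 × 7.375 = 4.065 μm
  Mass loss = 4.065 μm × 8.96 g/cm³ = 36.43 g·m⁻²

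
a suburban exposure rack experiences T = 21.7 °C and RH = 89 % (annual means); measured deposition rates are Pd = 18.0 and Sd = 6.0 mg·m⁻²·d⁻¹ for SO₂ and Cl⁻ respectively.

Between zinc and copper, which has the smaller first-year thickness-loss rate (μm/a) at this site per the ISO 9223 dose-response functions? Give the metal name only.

zinc: temperature factor f = -0.071·(11.7) = -0.8307
  Pd branch = 0.0129·Pd^0.44·e^(0.046·RH+f) = 1.203 μm/a
  Sd branch = 0.0175·Sd^0.57·e^(0.008·RH+0.085·T) = 0.6264 μm/a
  sum: 1.203 + 0.6264 → r_corr = 1.829 μm/a
copper: T>10 °C ⇒ hinge -0.080·(21.7−10) = -0.9360
  Pd branch = 0.0053·Pd^0.26·e^(0.059·RH+f) = 0.8407 μm/a
  Cl⁻ term: 0.01025·6.0^0.27·exp(0.036·89+0.049·21.7) = 1.186
  sum: 0.8407 + 1.186 → r_corr = 2.027 μm/a
Ordering by μm/a: copper (2.03) > zinc (1.83)

zinc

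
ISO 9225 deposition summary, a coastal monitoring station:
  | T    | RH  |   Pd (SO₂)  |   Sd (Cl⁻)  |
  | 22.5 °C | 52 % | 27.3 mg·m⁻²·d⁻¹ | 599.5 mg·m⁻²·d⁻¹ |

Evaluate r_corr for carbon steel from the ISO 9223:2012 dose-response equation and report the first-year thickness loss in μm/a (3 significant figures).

r_corr = 87.8 μm/a

carbon steel: T>10 °C ⇒ hinge -0.054·(22.5−10) = -0.6750
  SO₂ term: 1.77·27.3^0.52·exp(0.02·52-0.6750) = 14.23
  Sd branch = 0.102·Sd^0.62·e^(0.033·RH+0.04·T) = 73.61 μm/a
  r_corr = 14.23 + 73.61 = 87.84 μm/a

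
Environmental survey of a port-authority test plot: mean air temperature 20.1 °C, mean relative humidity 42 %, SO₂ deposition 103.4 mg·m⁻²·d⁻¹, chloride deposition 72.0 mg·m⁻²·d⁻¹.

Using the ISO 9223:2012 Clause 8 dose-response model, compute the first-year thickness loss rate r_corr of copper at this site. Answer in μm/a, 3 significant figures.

r_corr = 0.489 μm/a

copper: T>10 °C ⇒ hinge -0.080·(20.1−10) = -0.8080
  sulphur-dioxide contribution → 0.09404 μm/a
  chloride contribution → 0.395 μm/a
  ⇒ r_corr(copper) = 0.489 μm/a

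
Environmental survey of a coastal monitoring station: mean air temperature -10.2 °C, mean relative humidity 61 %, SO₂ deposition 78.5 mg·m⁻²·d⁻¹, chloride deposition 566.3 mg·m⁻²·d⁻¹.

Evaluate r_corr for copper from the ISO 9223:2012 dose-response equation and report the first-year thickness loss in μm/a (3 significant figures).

copper: f(T) = +0.126·(T−10) [T≤10 °C] = -2.5452
  Pd branch = 0.0053·Pd^0.26·e^(0.059·RH+f) = 0.04727 μm/a
  Sd branch = 0.01025·Sd^0.27·e^(0.036·RH+0.049·T) = 0.3095 μm/a
  sum: 0.04727 + 0.3095 → r_corr = 0.3568 μm/a

r_corr = 0.357 μm/a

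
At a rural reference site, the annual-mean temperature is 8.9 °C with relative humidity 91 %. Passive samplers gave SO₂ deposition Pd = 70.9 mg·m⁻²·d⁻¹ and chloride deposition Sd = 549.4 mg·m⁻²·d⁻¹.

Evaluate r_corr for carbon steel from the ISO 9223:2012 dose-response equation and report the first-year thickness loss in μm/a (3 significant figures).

carbon steel: f(T) = +0.150·(T−10) [T≤10 °C] = -0.1650
  sulphur-dioxide contribution → 84.93 μm/a
  chloride contribution → 146.6 μm/a
  total first-year rate 231.5 μm/a

r_corr = 232 μm/a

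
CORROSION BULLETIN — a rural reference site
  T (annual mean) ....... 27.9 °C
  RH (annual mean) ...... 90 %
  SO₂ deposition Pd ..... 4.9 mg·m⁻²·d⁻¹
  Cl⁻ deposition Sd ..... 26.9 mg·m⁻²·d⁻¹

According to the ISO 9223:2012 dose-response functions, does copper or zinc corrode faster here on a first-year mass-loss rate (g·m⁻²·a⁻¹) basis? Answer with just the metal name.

copper

copper: T>10 °C ⇒ hinge -0.080·(27.9−10) = -1.4320
  sulphur-dioxide contribution → 0.3872 μm/a
  chloride contribution → 2.498 μm/a
  total first-year rate 2.885 μm/a
  mass loss = 2.885 μm/a × 8.96 g/cm³ = 25.85 g·m⁻²·a⁻¹
zinc: f(T) = -0.071·(T−10) [T>10 °C] = -1.2709
  sulphur-dioxide contribution → 0.4574 μm/a
  chloride contribution → 2.515 μm/a
  ⇒ r_corr(zinc) = 2.973 μm/a
  mass loss = 2.973 μm/a × 7.14 g/cm³ = 21.23 g·m⁻²·a⁻¹
Ordering by g·m⁻²·a⁻¹: copper (25.9) > zinc (21.2)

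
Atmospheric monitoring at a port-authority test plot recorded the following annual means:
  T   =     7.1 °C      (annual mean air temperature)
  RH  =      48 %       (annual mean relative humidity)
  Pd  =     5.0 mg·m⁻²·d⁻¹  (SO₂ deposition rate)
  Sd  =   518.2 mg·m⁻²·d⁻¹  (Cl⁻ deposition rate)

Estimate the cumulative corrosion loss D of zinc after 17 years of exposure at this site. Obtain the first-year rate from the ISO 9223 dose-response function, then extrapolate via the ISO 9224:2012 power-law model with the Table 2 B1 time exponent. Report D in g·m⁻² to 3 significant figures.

D(17) = 134 g·m⁻²

zinc: f(T) = +0.038·(T−10) [T≤10 °C] = -0.1102
  Pd branch = 0.0129·Pd^0.44·e^(0.046·RH+f) = 0.2134 μm/a
  Sd branch = 0.0175·Sd^0.57·e^(0.008·RH+0.085·T) = 1.656 μm/a
  r_corr = 0.2134 + 1.656 = 1.87 μm/a
ISO 9224: D(t) = r_corr · t^b with b = 0.813 (zinc, B1)
  D(17) = 1.87 × 17^0.813 = 1.87 × 10.01 = 18.71 μm
  Mass loss = 18.71 μm × 7.14 g/cm³ = 133.6 g·m⁻²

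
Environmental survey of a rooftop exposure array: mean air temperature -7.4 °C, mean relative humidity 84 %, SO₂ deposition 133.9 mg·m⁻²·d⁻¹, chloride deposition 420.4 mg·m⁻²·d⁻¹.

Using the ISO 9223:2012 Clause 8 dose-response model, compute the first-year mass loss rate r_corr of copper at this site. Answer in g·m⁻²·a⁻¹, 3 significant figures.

copper: f(T) = +0.126·(T−10) [T≤10 °C] = -2.1924
  sulphur-dioxide contribution → 0.3002 μm/a
  chloride contribution → 0.7498 μm/a
  total first-year rate 1.05 μm/a
Convert to mass loss: 1.05 μm/a × 8.96 g/cm³ = 9.408 g·m⁻²·a⁻¹

r_corr = 9.41 g·m⁻²·a⁻¹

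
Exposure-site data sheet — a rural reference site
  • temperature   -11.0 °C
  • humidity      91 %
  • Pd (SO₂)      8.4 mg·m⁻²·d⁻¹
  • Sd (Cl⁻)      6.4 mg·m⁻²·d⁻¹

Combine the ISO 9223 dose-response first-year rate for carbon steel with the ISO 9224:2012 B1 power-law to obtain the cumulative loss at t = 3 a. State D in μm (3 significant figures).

D(3) = 9.95 μm

carbon steel: T≤10 °C ⇒ hinge +0.150·(-11.0−10) = -3.1500
  sulphur-dioxide contribution → 1.416 μm/a
  chloride contribution → 4.183 μm/a
  total first-year rate 5.599 μm/a
Long-term exponent b (ISO 9224 Table 2, B1) = 0.523
  D(3) = 5.599 × 3^0.523 = 5.599 × 1.776 = 9.946 μm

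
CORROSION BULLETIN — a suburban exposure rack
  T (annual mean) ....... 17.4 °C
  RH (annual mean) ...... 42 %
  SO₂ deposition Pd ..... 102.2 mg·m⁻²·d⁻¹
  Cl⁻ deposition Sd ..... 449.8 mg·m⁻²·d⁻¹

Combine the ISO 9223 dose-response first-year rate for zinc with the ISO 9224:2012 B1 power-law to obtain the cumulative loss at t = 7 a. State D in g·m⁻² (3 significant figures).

D(7) = 135 g·m⁻²

zinc: T>10 °C ⇒ hinge -0.071·(17.4−10) = -0.5254
  sulphur-dioxide contribution → 0.4033 μm/a
  chloride contribution → 3.495 μm/a
  total first-year rate 3.899 μm/a
ISO 9224: D(t) = r_corr · t^b with b = 0.813 (zinc, B1)
  D(7) = 3.899 × 7^0.813 = 3.899 × 4.865 = 18.97 μm
  Mass loss = 18.97 μm × 7.14 g/cm³ = 135.4 g·m⁻²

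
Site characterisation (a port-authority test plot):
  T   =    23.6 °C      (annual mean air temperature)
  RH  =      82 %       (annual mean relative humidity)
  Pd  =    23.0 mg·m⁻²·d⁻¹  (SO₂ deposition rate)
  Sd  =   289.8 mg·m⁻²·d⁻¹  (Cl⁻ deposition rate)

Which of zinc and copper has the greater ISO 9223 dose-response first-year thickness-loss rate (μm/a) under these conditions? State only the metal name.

zinc: T>10 °C ⇒ hinge -0.071·(23.6−10) = -0.9656
  sulphur-dioxide contribution → 0.8483 μm/a
  chloride contribution → 6.346 μm/a
  ⇒ r_corr(zinc) = 7.195 μm/a
copper: T>10 °C ⇒ hinge -0.080·(23.6−10) = -1.0880
  sulphur-dioxide contribution → 0.5092 μm/a
  chloride contribution → 2.882 μm/a
  ⇒ r_corr(copper) = 3.392 μm/a
Ordering by μm/a: zinc (7.19) > copper (3.39)

zinc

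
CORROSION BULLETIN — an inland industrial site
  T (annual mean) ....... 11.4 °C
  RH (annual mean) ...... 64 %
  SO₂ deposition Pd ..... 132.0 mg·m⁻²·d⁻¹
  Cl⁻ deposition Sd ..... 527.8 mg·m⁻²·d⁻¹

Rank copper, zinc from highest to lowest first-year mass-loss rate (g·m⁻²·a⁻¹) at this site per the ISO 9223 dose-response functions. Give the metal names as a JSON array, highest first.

copper: temperature factor f = -0.080·(1.4) = -0.1120
  Pd branch = 0.0053·Pd^0.26·e^(0.059·RH+f) = 0.736 μm/a
  Cl⁻ term: 0.01025·527.8^0.27·exp(0.036·64+0.049·11.4) = 0.975
  r_corr = 0.736 + 0.975 = 1.711 μm/a
  mass loss = 1.711 μm/a × 8.96 g/cm³ = 15.33 g·m⁻²·a⁻¹
zinc: T>10 °C ⇒ hinge -0.071·(11.4−10) = -0.0994
  SO₂ term: 0.0129·132.0^0.44·exp(0.046·64-0.0994) = 1.901
  Cl⁻ term: 0.0175·527.8^0.57·exp(0.008·64+0.085·11.4) = 2.742
  r_corr = 1.901 + 2.742 = 4.643 μm/a
  mass loss = 4.643 μm/a × 7.14 g/cm³ = 33.15 g·m⁻²·a⁻¹
Ordering by g·m⁻²·a⁻¹: zinc (33.2) > copper (15.3)

["zinc", "copper"]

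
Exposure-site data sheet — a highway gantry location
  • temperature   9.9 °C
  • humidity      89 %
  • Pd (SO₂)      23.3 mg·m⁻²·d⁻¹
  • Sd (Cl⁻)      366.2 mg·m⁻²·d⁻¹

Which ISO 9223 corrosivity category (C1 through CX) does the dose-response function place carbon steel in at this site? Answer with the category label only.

C5

carbon steel: temperature factor f = +0.150·(-0.1) = -0.0150
  sulphur-dioxide contribution → 53.15 μm/a
  chloride contribution → 111.1 μm/a
  total first-year rate 164.2 μm/a
ISO 9223 Table 2 (carbon steel): 80 < 164 ≤ 200 μm/a ⇒ C5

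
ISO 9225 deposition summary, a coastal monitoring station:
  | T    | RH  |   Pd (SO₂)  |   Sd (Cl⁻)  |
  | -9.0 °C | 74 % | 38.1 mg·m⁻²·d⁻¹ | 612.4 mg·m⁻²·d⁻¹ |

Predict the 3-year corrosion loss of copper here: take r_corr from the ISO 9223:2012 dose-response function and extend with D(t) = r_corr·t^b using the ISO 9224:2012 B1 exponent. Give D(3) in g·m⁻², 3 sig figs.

copper: temperature factor f = +0.126·(-19.0) = -2.3940
  sulphur-dioxide contribution → 0.09812 μm/a
  chloride contribution → 0.5354 μm/a
  total first-year rate 0.6335 μm/a
Long-term exponent b (ISO 9224 Table 2, B1) = 0.667
  D(3) = 0.6335 × 3^0.667 = 0.6335 × 2.081 = 1.318 μm
  Mass loss = 1.318 μm × 8.96 g/cm³ = 11.81 g·m⁻²

D(3) = 11.8 g·m⁻²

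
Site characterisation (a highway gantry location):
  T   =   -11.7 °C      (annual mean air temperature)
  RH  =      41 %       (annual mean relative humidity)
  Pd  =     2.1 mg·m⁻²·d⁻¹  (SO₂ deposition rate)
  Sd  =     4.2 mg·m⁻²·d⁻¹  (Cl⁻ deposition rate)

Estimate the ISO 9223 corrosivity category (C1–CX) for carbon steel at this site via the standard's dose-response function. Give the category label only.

C1

carbon steel: T≤10 °C ⇒ hinge +0.150·(-11.7−10) = -3.2550
  SO₂ term: 1.77·2.1^0.52·exp(0.02·41-3.2550) = 0.228
  Cl⁻ term: 0.102·4.2^0.62·exp(0.033·41+0.04·-11.7) = 0.6017
  sum: 0.228 + 0.6017 → r_corr = 0.8297 μm/a
Category bounds: 0…1.3 μm/a bracket r_corr ⇒ C1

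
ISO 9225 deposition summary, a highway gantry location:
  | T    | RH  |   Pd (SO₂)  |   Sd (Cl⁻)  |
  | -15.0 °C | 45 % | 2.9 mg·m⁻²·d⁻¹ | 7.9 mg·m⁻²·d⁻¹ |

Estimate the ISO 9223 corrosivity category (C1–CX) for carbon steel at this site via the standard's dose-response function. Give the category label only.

C1

carbon steel: T≤10 °C ⇒ hinge +0.150·(-15.0−10) = -3.7500
  Pd branch = 1.77·Pd^0.52·e^(0.02·RH+f) = 0.1781 μm/a
  Cl⁻ term: 0.102·7.9^0.62·exp(0.033·45+0.04·-15.0) = 0.8902
  r_corr = 0.1781 + 0.8902 = 1.068 μm/a
1.07 μm/a falls in (0, 1.3] for carbon steel → category C1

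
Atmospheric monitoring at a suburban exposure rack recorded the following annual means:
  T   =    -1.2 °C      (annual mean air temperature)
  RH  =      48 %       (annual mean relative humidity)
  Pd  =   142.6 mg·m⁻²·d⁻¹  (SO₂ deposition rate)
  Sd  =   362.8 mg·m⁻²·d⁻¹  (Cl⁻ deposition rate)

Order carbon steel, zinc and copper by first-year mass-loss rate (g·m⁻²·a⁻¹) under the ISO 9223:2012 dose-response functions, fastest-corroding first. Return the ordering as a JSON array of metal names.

["carbon steel", "zinc", "copper"]

carbon steel: f(T) = +0.150·(T−10) [T≤10 °C] = -1.6800
  SO₂ term: 1.77·142.6^0.52·exp(0.02·48-1.6800) = 11.36
  Sd branch = 0.102·Sd^0.62·e^(0.033·RH+0.04·T) = 18.31 μm/a
  r_corr = 11.36 + 18.31 = 29.67 μm/a
  mass loss = 29.67 μm/a × 7.85 g/cm³ = 232.9 g·m⁻²·a⁻¹
zinc: T≤10 °C ⇒ hinge +0.038·(-1.2−10) = -0.4256
  SO₂ term: 0.0129·142.6^0.44·exp(0.046·48-0.4256) = 0.68
  Sd branch = 0.0175·Sd^0.57·e^(0.008·RH+0.085·T) = 0.6676 μm/a
  sum: 0.68 + 0.6676 → r_corr = 1.348 μm/a
  mass loss = 1.348 μm/a × 7.14 g/cm³ = 9.622 g·m⁻²·a⁻¹
copper: T≤10 °C ⇒ hinge +0.126·(-1.2−10) = -1.4112
  SO₂ term: 0.0053·142.6^0.26·exp(0.059·48-1.4112) = 0.07969
  Sd branch = 0.01025·Sd^0.27·e^(0.036·RH+0.049·T) = 0.2672 μm/a
  sum: 0.07969 + 0.2672 → r_corr = 0.3468 μm/a
  mass loss = 0.3468 μm/a × 8.96 g/cm³ = 3.108 g·m⁻²·a⁻¹
Ordering by g·m⁻²·a⁻¹: carbon steel (233) > zinc (9.62) > copper (3.11)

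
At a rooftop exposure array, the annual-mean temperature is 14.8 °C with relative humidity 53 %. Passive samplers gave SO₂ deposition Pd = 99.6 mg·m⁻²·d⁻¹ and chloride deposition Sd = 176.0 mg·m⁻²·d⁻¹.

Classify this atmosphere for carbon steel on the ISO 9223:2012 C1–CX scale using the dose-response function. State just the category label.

C4

carbon steel: f(T) = -0.054·(T−10) [T>10 °C] = -0.2592
  Pd branch = 1.77·Pd^0.52·e^(0.02·RH+f) = 43.14 μm/a
  Sd branch = 0.102·Sd^0.62·e^(0.033·RH+0.04·T) = 26.15 μm/a
  sum: 43.14 + 26.15 → r_corr = 69.29 μm/a
69.3 μm/a falls in (50, 80] for carbon steel → category C4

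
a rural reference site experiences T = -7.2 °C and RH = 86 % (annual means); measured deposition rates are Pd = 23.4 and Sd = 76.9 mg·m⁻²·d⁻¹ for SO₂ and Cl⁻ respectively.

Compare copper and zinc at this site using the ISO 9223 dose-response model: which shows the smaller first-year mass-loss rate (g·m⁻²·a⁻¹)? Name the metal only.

copper: temperature factor f = +0.126·(-17.2) = -2.1672
  SO₂ term: 0.0053·23.4^0.26·exp(0.059·86-2.1672) = 0.2201
  Sd branch = 0.01025·Sd^0.27·e^(0.036·RH+0.049·T) = 0.5144 μm/a
  r_corr = 0.2201 + 0.5144 = 0.7345 μm/a
  mass loss = 0.7345 μm/a × 8.96 g/cm³ = 6.581 g·m⁻²·a⁻¹
zinc: T≤10 °C ⇒ hinge +0.038·(-7.2−10) = -0.6536
  Pd branch = 0.0129·Pd^0.44·e^(0.046·RH+f) = 1.404 μm/a
  Cl⁻ term: 0.0175·76.9^0.57·exp(0.008·86+0.085·-7.2) = 0.2244
  r_corr = 1.404 + 0.2244 = 1.628 μm/a
  mass loss = 1.628 μm/a × 7.14 g/cm³ = 11.62 g·m⁻²·a⁻¹
Ordering by g·m⁻²·a⁻¹: zinc (11.6) > copper (6.58)

copper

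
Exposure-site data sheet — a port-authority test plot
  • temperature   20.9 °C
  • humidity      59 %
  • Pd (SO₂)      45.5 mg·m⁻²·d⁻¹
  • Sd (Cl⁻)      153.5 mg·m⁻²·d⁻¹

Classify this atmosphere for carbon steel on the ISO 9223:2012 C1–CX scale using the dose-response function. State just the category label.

C4

carbon steel: f(T) = -0.054·(T−10) [T>10 °C] = -0.5886
  sulphur-dioxide contribution → 23.28 μm/a
  chloride contribution → 37.38 μm/a
  total first-year rate 60.66 μm/a
ISO 9223 Table 2 (carbon steel): 50 < 60.7 ≤ 80 μm/a ⇒ C4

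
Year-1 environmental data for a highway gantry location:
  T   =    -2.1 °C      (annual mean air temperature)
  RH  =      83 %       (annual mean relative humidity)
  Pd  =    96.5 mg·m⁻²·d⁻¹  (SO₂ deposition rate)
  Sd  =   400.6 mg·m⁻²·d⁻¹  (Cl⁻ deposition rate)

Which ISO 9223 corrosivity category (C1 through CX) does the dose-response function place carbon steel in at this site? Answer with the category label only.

carbon steel: temperature factor f = +0.150·(-12.1) = -1.8150
  sulphur-dioxide contribution → 16.32 μm/a
  chloride contribution → 59.61 μm/a
  ⇒ r_corr(carbon steel) = 75.93 μm/a
75.9 μm/a falls in (50, 80] for carbon steel → category C4

C4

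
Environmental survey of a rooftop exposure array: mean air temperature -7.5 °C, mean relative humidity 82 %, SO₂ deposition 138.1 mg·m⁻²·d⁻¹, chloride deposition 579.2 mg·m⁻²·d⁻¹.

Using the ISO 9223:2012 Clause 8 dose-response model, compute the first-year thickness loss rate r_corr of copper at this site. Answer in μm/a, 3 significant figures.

copper: T≤10 °C ⇒ hinge +0.126·(-7.5−10) = -2.2050
  sulphur-dioxide contribution → 0.2656 μm/a
  chloride contribution → 0.757 μm/a
  total first-year rate 1.023 μm/a

r_corr = 1.02 μm/a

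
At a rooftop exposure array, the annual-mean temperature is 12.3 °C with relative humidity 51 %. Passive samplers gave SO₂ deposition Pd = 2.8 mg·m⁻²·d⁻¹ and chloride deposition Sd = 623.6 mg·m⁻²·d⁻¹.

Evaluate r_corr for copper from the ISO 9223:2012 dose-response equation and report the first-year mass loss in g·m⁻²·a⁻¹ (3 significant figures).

copper: f(T) = -0.080·(T−10) [T>10 °C] = -0.1840
  SO₂ term: 0.0053·2.8^0.26·exp(0.059·51-0.1840) = 0.1168
  Sd branch = 0.01025·Sd^0.27·e^(0.036·RH+0.049·T) = 0.6675 μm/a
  sum: 0.1168 + 0.6675 → r_corr = 0.7843 μm/a
Convert to mass loss: 0.7843 μm/a × 8.96 g/cm³ = 7.027 g·m⁻²·a⁻¹

r_corr = 7.03 g·m⁻²·a⁻¹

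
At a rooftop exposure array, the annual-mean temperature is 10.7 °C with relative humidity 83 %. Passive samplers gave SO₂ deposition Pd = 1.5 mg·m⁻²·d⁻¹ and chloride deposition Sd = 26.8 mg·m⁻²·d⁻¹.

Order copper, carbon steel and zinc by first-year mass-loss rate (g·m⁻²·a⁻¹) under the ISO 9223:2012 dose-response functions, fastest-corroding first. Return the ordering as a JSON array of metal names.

["carbon steel", "copper", "zinc"]

copper: f(T) = -0.080·(T−10) [T>10 °C] = -0.0560
  sulphur-dioxide contribution → 0.7456 μm/a
  chloride contribution → 0.835 μm/a
  ⇒ r_corr(copper) = 1.581 μm/a
  mass loss = 1.581 μm/a × 8.96 g/cm³ = 14.16 g·m⁻²·a⁻¹
carbon steel: T>10 °C ⇒ hinge -0.054·(10.7−10) = -0.0378
  sulphur-dioxide contribution → 11.07 μm/a
  chloride contribution → 18.6 μm/a
  ⇒ r_corr(carbon steel) = 29.67 μm/a
  mass loss = 29.67 μm/a × 7.85 g/cm³ = 232.9 g·m⁻²·a⁻¹
zinc: temperature factor f = -0.071·(0.7) = -0.0497
  sulphur-dioxide contribution → 0.6678 μm/a
  chloride contribution → 0.5501 μm/a
  ⇒ r_corr(zinc) = 1.218 μm/a
  mass loss = 1.218 μm/a × 7.14 g/cm³ = 8.695 g·m⁻²·a⁻¹
Ordering by g·m⁻²·a⁻¹: carbon steel (233) > copper (14.2) > zinc (8.7)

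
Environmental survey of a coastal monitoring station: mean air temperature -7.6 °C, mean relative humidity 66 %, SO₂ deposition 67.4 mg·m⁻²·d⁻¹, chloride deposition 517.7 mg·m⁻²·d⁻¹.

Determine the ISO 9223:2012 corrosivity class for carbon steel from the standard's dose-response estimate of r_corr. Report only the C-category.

carbon steel: f(T) = +0.150·(T−10) [T≤10 °C] = -2.6400
  SO₂ term: 1.77·67.4^0.52·exp(0.02·66-2.6400) = 4.223
  Sd branch = 0.102·Sd^0.62·e^(0.033·RH+0.04·T) = 32 μm/a
  r_corr = 4.223 + 32 = 36.23 μm/a
ISO 9223 Table 2 (carbon steel): 25 < 36.2 ≤ 50 μm/a ⇒ C3

C3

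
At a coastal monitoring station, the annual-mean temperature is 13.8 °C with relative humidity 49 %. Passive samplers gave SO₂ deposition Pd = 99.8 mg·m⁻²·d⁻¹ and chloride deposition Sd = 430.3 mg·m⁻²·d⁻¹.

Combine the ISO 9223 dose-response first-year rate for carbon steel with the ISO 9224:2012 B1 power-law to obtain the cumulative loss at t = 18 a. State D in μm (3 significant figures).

D(18) = 365 μm

carbon steel: temperature factor f = -0.054·(3.8) = -0.2052
  SO₂ term: 1.77·99.8^0.52·exp(0.02·49-0.2052) = 42.07
  Sd branch = 0.102·Sd^0.62·e^(0.033·RH+0.04·T) = 38.33 μm/a
  sum: 42.07 + 38.33 → r_corr = 80.4 μm/a
Power-law: D(18) = r_corr · 18^0.523
  D(18) = 80.4 × 18^0.523 = 80.4 × 4.534 = 364.6 μm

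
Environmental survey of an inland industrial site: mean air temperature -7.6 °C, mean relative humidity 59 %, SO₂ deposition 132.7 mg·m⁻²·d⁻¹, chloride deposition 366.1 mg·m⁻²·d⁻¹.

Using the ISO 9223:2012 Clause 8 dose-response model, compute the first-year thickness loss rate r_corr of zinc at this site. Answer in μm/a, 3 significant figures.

r_corr = 1.28 μm/a

zinc: temperature factor f = +0.038·(-17.6) = -0.6688
  Pd branch = 0.0129·Pd^0.44·e^(0.046·RH+f) = 0.8568 μm/a
  Sd branch = 0.0175·Sd^0.57·e^(0.008·RH+0.085·T) = 0.4253 μm/a
  r_corr = 0.8568 + 0.4253 = 1.282 μm/a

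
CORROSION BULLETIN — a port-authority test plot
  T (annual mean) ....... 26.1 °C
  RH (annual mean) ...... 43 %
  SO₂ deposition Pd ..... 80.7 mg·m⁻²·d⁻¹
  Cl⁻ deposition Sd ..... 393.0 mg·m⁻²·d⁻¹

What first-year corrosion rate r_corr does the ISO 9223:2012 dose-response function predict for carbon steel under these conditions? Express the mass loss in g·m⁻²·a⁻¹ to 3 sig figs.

r_corr = 517 g·m⁻²·a⁻¹

carbon steel: temperature factor f = -0.054·(16.1) = -0.8694
  sulphur-dioxide contribution → 17.2 μm/a
  chloride contribution → 48.62 μm/a
  ⇒ r_corr(carbon steel) = 65.81 μm/a
Convert to mass loss: 65.81 μm/a × 7.85 g/cm³ = 516.6 g·m⁻²·a⁻¹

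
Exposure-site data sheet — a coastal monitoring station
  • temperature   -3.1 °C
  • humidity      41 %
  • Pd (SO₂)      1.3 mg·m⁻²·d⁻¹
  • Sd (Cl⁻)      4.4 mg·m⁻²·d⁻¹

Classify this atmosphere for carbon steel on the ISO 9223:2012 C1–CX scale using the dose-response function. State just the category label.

C2

carbon steel: f(T) = +0.150·(T−10) [T≤10 °C] = -1.9650
  Pd branch = 1.77·Pd^0.52·e^(0.02·RH+f) = 0.6456 μm/a
  Sd branch = 0.102·Sd^0.62·e^(0.033·RH+0.04·T) = 0.8736 μm/a
  sum: 0.6456 + 0.8736 → r_corr = 1.519 μm/a
Category bounds: 1.3…25 μm/a bracket r_corr ⇒ C2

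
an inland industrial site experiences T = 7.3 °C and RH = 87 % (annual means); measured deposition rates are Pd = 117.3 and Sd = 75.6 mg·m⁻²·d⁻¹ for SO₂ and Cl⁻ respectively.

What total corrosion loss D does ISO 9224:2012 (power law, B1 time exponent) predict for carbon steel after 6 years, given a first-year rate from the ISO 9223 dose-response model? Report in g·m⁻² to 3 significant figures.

D(6) = 2.31e+03 g·m⁻²

carbon steel: f(T) = +0.150·(T−10) [T≤10 °C] = -0.4050
  sulphur-dioxide contribution → 80.13 μm/a
  chloride contribution → 35.23 μm/a
  ⇒ r_corr(carbon steel) = 115.4 μm/a
Long-term exponent b (ISO 9224 Table 2, B1) = 0.523
  D(6) = 115.4 × 6^0.523 = 115.4 × 2.553 = 294.5 μm
  Mass loss = 294.5 μm × 7.85 g/cm³ = 2312 g·m⁻²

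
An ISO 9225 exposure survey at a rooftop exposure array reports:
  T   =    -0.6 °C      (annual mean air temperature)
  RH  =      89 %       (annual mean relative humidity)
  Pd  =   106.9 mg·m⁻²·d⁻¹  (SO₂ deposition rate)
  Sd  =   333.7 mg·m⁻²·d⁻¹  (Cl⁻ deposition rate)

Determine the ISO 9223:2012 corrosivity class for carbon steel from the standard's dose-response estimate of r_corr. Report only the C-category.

C5

carbon steel: temperature factor f = +0.150·(-10.6) = -1.5900
  SO₂ term: 1.77·106.9^0.52·exp(0.02·89-1.5900) = 24.3
  Sd branch = 0.102·Sd^0.62·e^(0.033·RH+0.04·T) = 68.89 μm/a
  sum: 24.3 + 68.89 → r_corr = 93.19 μm/a
93.2 μm/a falls in (80, 200] for carbon steel → category C5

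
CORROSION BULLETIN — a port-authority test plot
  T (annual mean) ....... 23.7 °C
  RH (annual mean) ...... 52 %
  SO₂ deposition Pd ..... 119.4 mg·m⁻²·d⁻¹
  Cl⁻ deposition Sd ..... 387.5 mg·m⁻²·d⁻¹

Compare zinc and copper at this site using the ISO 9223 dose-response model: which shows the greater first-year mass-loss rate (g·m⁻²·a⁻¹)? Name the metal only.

zinc

zinc: temperature factor f = -0.071·(13.7) = -0.9727
  sulphur-dioxide contribution → 0.4374 μm/a
  chloride contribution → 5.942 μm/a
  total first-year rate 6.379 μm/a
  mass loss = 6.379 μm/a × 7.14 g/cm³ = 45.55 g·m⁻²·a⁻¹
copper: f(T) = -0.080·(T−10) [T>10 °C] = -1.0960
  sulphur-dioxide contribution → 0.132 μm/a
  chloride contribution → 1.064 μm/a
  ⇒ r_corr(copper) = 1.196 μm/a
  mass loss = 1.196 μm/a × 8.96 g/cm³ = 10.72 g·m⁻²·a⁻¹
Ordering by g·m⁻²·a⁻¹: zinc (45.5) > copper (10.7)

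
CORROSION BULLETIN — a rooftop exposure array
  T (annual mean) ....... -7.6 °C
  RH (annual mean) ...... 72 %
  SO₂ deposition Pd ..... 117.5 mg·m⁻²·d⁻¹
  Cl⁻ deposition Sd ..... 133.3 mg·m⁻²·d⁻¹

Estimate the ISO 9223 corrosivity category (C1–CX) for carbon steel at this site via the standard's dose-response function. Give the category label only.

C2

carbon steel: T≤10 °C ⇒ hinge +0.150·(-7.6−10) = -2.6400
  Pd branch = 1.77·Pd^0.52·e^(0.02·RH+f) = 6.357 μm/a
  Sd branch = 0.102·Sd^0.62·e^(0.033·RH+0.04·T) = 16.82 μm/a
  sum: 6.357 + 16.82 → r_corr = 23.18 μm/a
Category bounds: 1.3…25 μm/a bracket r_corr ⇒ C2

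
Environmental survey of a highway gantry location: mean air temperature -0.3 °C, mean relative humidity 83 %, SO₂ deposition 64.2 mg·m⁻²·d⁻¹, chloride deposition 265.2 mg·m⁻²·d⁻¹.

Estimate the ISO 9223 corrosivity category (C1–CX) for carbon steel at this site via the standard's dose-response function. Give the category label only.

carbon steel: f(T) = +0.150·(T−10) [T≤10 °C] = -1.5450
  SO₂ term: 1.77·64.2^0.52·exp(0.02·83-1.5450) = 17.29
  Cl⁻ term: 0.102·265.2^0.62·exp(0.033·83+0.04·-0.3) = 49.61
  r_corr = 17.29 + 49.61 = 66.9 μm/a
ISO 9223 Table 2 (carbon steel): 50 < 66.9 ≤ 80 μm/a ⇒ C4

C4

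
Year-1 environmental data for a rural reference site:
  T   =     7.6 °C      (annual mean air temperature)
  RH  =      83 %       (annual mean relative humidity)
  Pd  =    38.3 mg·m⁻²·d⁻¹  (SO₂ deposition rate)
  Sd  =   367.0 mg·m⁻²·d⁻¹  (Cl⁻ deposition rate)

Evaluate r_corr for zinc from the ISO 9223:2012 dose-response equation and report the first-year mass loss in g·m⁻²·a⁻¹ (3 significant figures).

zinc: f(T) = +0.038·(T−10) [T≤10 °C] = -0.0912
  Pd branch = 0.0129·Pd^0.44·e^(0.046·RH+f) = 2.665 μm/a
  Cl⁻ term: 0.0175·367.0^0.57·exp(0.008·83+0.085·7.6) = 1.879
  sum: 2.665 + 1.879 → r_corr = 4.544 μm/a
Convert to mass loss: 4.544 μm/a × 7.14 g/cm³ = 32.44 g·m⁻²·a⁻¹

r_corr = 32.4 g·m⁻²·a⁻¹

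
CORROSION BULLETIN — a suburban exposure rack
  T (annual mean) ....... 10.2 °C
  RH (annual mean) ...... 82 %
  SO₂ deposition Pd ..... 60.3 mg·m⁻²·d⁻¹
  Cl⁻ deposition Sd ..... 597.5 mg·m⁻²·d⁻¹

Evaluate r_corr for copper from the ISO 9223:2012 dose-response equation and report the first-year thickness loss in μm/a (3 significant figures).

r_corr = 3.73 μm/a

copper: f(T) = -0.080·(T−10) [T>10 °C] = -0.0160
  SO₂ term: 0.0053·60.3^0.26·exp(0.059·82-0.0160) = 1.911
  Sd branch = 0.01025·Sd^0.27·e^(0.036·RH+0.049·T) = 1.817 μm/a
  r_corr = 1.911 + 1.817 = 3.729 μm/a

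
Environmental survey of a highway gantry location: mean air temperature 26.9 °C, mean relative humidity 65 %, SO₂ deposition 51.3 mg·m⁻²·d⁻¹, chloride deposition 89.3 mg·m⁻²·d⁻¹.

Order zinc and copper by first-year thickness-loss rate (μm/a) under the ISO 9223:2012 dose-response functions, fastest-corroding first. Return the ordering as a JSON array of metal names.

zinc: temperature factor f = -0.071·(16.9) = -1.1999
  Pd branch = 0.0129·Pd^0.44·e^(0.046·RH+f) = 0.437 μm/a
  Cl⁻ term: 0.0175·89.3^0.57·exp(0.008·65+0.085·26.9) = 3.749
  sum: 0.437 + 3.749 → r_corr = 4.186 μm/a
copper: temperature factor f = -0.080·(16.9) = -1.3520
  SO₂ term: 0.0053·51.3^0.26·exp(0.059·65-1.3520) = 0.1767
  Cl⁻ term: 0.01025·89.3^0.27·exp(0.036·65+0.049·26.9) = 1.337
  r_corr = 0.1767 + 1.337 = 1.514 μm/a
Ordering by μm/a: zinc (4.19) > copper (1.51)

["zinc", "copper"]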